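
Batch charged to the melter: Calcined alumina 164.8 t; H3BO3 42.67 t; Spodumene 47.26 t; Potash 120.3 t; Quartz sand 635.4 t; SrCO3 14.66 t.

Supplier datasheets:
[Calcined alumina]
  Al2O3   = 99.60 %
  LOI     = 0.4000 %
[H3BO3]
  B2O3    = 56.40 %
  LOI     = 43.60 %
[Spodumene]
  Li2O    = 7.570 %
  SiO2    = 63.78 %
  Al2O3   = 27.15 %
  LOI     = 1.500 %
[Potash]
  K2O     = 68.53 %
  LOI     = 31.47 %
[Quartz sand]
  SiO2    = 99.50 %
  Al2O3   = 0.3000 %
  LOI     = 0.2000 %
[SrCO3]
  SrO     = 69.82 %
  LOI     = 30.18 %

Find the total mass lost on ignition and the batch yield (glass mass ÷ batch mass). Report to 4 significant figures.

LOI loss = 63.53 t; glass = 961.6 t; yield = 93.80%

All internal work maintains full float precision through the solve. Intermediates are displayed, rounded to 4 significant figures, when written out. Exactly one rounding is applied to every reported result. All derived quantities are rebuilt at exact precision (six oxide percentages, ignition loss, totals, net glass mass, yield) starting from the weights on 961.6 t of glass, exactly as shown in the problem or answer text.
Loss on ignition, line by line:
  Calcined alumina: 164.8 × 0.004000 = 0.6592 t
  H3BO3: 42.67 × 0.4360 = 18.60 t
  Spodumene: 47.26 × 0.01500 = 0.7089 t
  Potash: 120.3 × 0.3147 = 37.86 t
  Quartz sand: 635.4 × 0.002000 = 1.271 t
  SrCO3: 14.66 × 0.3018 = 4.424 t
Total LOI = 63.53 t
Glass = batch − LOI = 1025 − 63.53 = 961.6 t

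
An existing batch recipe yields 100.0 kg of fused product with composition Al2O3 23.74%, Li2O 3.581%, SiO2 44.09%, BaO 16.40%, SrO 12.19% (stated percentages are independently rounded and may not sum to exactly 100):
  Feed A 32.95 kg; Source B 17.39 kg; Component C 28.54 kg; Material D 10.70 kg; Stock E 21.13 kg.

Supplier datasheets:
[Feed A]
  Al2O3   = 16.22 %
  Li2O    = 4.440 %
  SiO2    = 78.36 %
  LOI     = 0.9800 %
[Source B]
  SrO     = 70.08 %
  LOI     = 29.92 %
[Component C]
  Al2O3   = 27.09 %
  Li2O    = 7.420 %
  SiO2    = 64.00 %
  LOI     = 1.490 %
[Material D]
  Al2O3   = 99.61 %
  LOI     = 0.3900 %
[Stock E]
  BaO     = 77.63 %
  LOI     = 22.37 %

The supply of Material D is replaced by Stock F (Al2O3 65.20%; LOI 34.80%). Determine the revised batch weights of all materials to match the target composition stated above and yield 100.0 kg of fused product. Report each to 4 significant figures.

Revised batch per 100.0 kg fused product:
  Feed A: 32.95 kg
  Source B: 17.39 kg
  Component C: 28.54 kg
  Stock F: 16.35 kg
  Stock E: 21.13 kg
Total batch = 116.4 kg; LOI loss = 16.37 kg

The intermediate values appear rounded off to 4 significant digits when written out. The working math maintains exact precision through every step. A single rounding yields every reported result — all derived quantities are rebuilt from the batch weights per 100.0 kg of glass in full precision (ignition loss, the totals, the five compositions, yield, glass mass) as written in the problem or answer text.
Target oxide masses per 100.0 kg fused product:
  Al2O3: 23.74% × 100.0 = 23.74 kg
  Li2O: 3.581% × 100.0 = 3.581 kg
  SiO2: 44.09% × 100.0 = 44.09 kg
  BaO: 16.40% × 100.0 = 16.40 kg
  SrO: 12.19% × 100.0 = 12.19 kg
Per-oxide balance check per the reported batch figures, relative to the basis at hand (summed amounts equal target values modulo rounding of the values):
  Al2O3: 32.95·0.1622 + 28.54·0.2709 + 16.35·0.6520 = 23.74 kg (target 23.74 kg)
  Li2O: 32.95·0.04440 + 28.54·0.07420 = 3.581 kg (target 3.581 kg)
  SiO2: 32.95·0.7836 + 28.54·0.6400 = 44.09 kg (target 44.09 kg)
  BaO: 21.13·0.7763 = 16.40 kg (target 16.40 kg)
  SrO: 17.39·0.7008 = 12.19 kg (target 12.19 kg)
The glass-mass cross-check: total batch − LOI = 99.99 kg (per-oxide target masses sum to 100.0 kg; versus the stated basis of 100.0 kg — deltas are rounding alone).
Adding the batch up: Σ batch = 116.4 kg; LOI loss = Σ batch·LOI = 16.37 kg; yield, glass over the total, = 85.93%.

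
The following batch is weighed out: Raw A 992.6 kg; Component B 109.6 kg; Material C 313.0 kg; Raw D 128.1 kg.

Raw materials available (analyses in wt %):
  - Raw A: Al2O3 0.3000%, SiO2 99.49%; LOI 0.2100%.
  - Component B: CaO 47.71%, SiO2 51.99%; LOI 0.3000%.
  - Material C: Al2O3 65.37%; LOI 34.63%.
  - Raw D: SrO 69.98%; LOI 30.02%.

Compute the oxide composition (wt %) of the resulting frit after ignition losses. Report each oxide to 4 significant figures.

Glass mass = 1394 kg (batch 1543 − LOI 149.3).
Composition: Al2O3 14.89%, SrO 6.431%, CaO 3.751%, SiO2 74.93%

The whole derivation maintains full precision throughout; values along the way are shown, rounded to 4 significant figures, alongside each step; every reported result takes a single rounding; derived quantities, which include four oxide percentages, the totals, ignition loss, yield, glass mass, are computed at full float precision, as written in problem or answer, from the batch weights on 1394 kg of glass.
Oxide-by-oxide delivered mass:
  Al2O3: 992.6·0.003000 + 313.0·0.6537 = 207.6 kg
  SrO: 128.1·0.6998 = 89.64 kg
  CaO: 109.6·0.4771 = 52.29 kg
  SiO2: 992.6·0.9949 + 109.6·0.5199 = 1045 kg
LOI: 992.6·0.002100 + 109.6·0.003000 + 313.0·0.3463 + 128.1·0.3002 = 149.3 kg
Resulting glass, batch − LOI: 1543 − 149.3 = 1394 kg (the oxide masses sum to this)
wt % = 100 × oxide mass / glass mass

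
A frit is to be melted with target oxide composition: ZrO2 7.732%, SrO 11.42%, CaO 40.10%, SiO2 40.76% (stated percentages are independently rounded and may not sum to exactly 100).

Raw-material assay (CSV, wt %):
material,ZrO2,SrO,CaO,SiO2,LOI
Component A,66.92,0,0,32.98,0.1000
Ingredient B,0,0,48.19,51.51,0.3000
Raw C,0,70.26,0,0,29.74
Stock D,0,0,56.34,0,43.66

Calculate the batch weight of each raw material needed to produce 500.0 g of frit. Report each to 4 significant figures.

Batch per 500.0 g frit:
  Component A: 57.77 g
  Ingredient B: 358.7 g
  Raw C: 81.27 g
  Stock D: 49.10 g
Total batch = 546.8 g; LOI loss = 46.74 g; yield = 91.45%

All internal work runs at full float precision at all times; rounding to four significant figures extends to each working value as shown; every reported figure takes a single rounding. Derived quantities are re-derived in full float precision (ignition loss, the totals, four oxide percentages, the yield, net glass mass) from the weighed amounts for 500.0 g of glass, as they appear in the problem or answer text.
The oxide mass targets at 500.0 g frit:
  ZrO2: 7.732% × 500.0 = 38.66 g
  SrO: 11.42% × 500.0 = 57.10 g
  CaO: 40.10% × 500.0 = 200.5 g
  SiO2: 40.76% × 500.0 = 203.8 g
Balance tally, oxide-wise, from the weights as reported, at the basis given (each sum matches its target mass given rounding of the digits):
  ZrO2: 57.77·0.6692 = 38.66 g (target 38.66 g)
  SrO: 81.27·0.7026 = 57.10 g (target 57.10 g)
  CaO: 358.7·0.4819 + 49.10·0.5634 = 200.5 g (target 200.5 g)
  SiO2: 57.77·0.3298 + 358.7·0.5151 = 203.8 g (target 203.8 g)
Glass-mass bookkeeping: batch Σ − ignition loss = 500.1 g (targets for the oxides total 500.1 g; with the basis standing at 500.0 g — gaps are rounding artifacts).
Total batch = Σ batch = 546.8 g; LOI removed, Σ of batch·LOI: 46.74 g; as yield: glass ÷ batch → 91.45%.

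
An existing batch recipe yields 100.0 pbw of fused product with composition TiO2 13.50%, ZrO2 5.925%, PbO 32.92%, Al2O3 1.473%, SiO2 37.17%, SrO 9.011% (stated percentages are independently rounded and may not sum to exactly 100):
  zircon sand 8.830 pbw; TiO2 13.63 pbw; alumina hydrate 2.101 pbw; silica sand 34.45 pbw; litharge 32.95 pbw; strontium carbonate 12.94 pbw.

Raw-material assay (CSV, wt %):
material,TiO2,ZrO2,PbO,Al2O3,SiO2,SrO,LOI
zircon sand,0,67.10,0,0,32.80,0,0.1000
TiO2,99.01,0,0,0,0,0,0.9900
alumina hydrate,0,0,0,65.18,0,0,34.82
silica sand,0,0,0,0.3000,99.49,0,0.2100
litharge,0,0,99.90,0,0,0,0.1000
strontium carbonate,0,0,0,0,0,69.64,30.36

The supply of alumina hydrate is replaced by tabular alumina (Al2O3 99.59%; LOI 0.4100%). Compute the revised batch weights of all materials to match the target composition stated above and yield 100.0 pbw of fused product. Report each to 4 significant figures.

Revised batch per 100.0 pbw fused product:
  zircon sand: 8.830 pbw
  TiO2: 13.63 pbw
  tabular alumina: 1.375 pbw
  silica sand: 34.45 pbw
  litharge: 32.95 pbw
  strontium carbonate: 12.94 pbw
Total batch = 104.2 pbw; LOI loss = 4.183 pbw

The working math runs at full float precision through the solve; values along the way appear (rounded to 4 significant digits) as written — a single rounding yields each reported value; derived quantities are rebuilt starting from the weights per 100.0 pbw of glass at exact precision (glass mass, yield, the six compositions, LOI, totals) exactly as printed in question or answer.
Oxide mass targets, per 100.0 pbw fused product:
  TiO2: 13.50% × 100.0 = 13.50 pbw
  ZrO2: 5.925% × 100.0 = 5.925 pbw
  PbO: 32.92% × 100.0 = 32.92 pbw
  Al2O3: 1.473% × 100.0 = 1.473 pbw
  SiO2: 37.17% × 100.0 = 37.17 pbw
  SrO: 9.011% × 100.0 = 9.011 pbw
Balance tally, oxide-wise, from the weights as reported, relative to the basis at hand (each sum matches its target mass inside rounding margins):
  TiO2: 13.63·0.9901 = 13.50 pbw (target 13.50 pbw)
  ZrO2: 8.830·0.6710 = 5.925 pbw (target 5.925 pbw)
  PbO: 32.95·0.9990 = 32.92 pbw (target 32.92 pbw)
  Al2O3: 1.375·0.9959 + 34.45·0.003000 = 1.473 pbw (target 1.473 pbw)
  SiO2: 8.830·0.3280 + 34.45·0.9949 = 37.17 pbw (target 37.17 pbw)
  SrO: 12.94·0.6964 = 9.011 pbw (target 9.011 pbw)
The glass-mass cross-check: the batch minus its LOI: 99.99 pbw (summing oxide targets gives 100.0 pbw; stated basis 100.0 pbw — rounding explains the deltas).
Total batch = Σ batch = 104.2 pbw; ignition loss, Σ(batch × LOI) = 4.183 pbw; the yield ratio, glass ÷ batch: 95.98%.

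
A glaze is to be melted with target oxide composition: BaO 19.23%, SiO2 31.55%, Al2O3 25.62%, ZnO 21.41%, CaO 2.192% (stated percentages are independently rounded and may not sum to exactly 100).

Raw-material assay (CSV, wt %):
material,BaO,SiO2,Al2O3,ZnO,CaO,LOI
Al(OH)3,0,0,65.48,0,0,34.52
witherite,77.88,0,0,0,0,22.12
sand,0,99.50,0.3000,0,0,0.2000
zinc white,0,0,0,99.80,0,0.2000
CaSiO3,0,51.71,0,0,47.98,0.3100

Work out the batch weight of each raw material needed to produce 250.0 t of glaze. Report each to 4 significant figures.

Values along the way appear (rounded to 4 significant digits) in the working — each numeric step maintains full precision through every step; exactly one rounding is applied to every reported number — derived quantities, including ignition loss, net glass mass, the yield, five oxide percentages, the totals, are rebuilt from the batch weights for 250.0 t of glass in exact precision, as quoted within problem or answer.
Oxide-by-oxide targets in 250.0 t glaze:
  BaO: 19.23% × 250.0 = 48.08 t
  SiO2: 31.55% × 250.0 = 78.88 t
  Al2O3: 25.62% × 250.0 = 64.05 t
  ZnO: 21.41% × 250.0 = 53.52 t
  CaO: 2.192% × 250.0 = 5.480 t
Per-oxide balance check with the batch weights as given, against the basis in use (target by target, the sums agree inside rounding margins):
  BaO: 61.73·0.7788 = 48.08 t (target 48.08 t)
  SiO2: 73.34·0.9950 + 11.42·0.5171 = 78.88 t (target 78.88 t)
  Al2O3: 97.48·0.6548 + 73.34·0.003000 = 64.05 t (target 64.05 t)
  ZnO: 53.63·0.9980 = 53.52 t (target 53.52 t)
  CaO: 11.42·0.4798 = 5.479 t (target 5.480 t)
Glass mass check: batch Σ − ignition loss = 250.0 t (oxide target masses add up to 250.0 t; with the basis standing at 250.0 t — rounding explains the deltas).
Batch grand total — Σ batch = 297.6 t; the LOI term Σ batch·LOI equals 47.59 t; glass ÷ batch gives a yield of 84.01%.

Batch per 250.0 t glaze:
  Al(OH)3: 97.48 t
  witherite: 61.73 t
  sand: 73.34 t
  zinc white: 53.63 t
  CaSiO3: 11.42 t
Total batch = 297.6 t; LOI loss = 47.59 t; yield = 84.01%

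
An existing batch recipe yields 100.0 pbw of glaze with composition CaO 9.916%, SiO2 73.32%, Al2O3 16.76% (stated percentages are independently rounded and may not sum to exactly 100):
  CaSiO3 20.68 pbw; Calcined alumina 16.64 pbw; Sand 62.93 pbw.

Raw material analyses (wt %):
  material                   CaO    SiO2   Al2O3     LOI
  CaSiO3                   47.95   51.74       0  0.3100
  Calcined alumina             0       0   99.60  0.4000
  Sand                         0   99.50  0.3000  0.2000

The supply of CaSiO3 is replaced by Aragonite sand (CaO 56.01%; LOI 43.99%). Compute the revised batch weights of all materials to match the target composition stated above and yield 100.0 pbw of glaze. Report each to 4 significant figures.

Revised batch per 100.0 pbw glaze:
  Aragonite sand: 17.70 pbw
  Calcined alumina: 16.61 pbw
  Sand: 73.69 pbw
Total batch = 108.0 pbw; LOI loss = 8.000 pbw

All arithmetic keeps full precision at each step — in-progress results are displayed, with 4-significant-figure rounding, when written out. Every reported number is rounded only once — all derived quantities, which include yield, three oxide percentages, totals, glass mass, ignition loss, are rebuilt in full float precision, exactly as printed in the problem or the answer, starting from the weights at 100.0 pbw of glass.
Target oxide masses per 100.0 pbw glaze:
  CaO: 9.916% × 100.0 = 9.916 pbw
  SiO2: 73.32% × 100.0 = 73.32 pbw
  Al2O3: 16.76% × 100.0 = 16.76 pbw
A balance pass over the oxides, using the reported weights, relative to the basis at hand (summed amounts equal target values up to rounding of the answer):
  CaO: 17.70·0.5601 = 9.914 pbw (target 9.916 pbw)
  SiO2: 73.69·0.9950 = 73.32 pbw (target 73.32 pbw)
  Al2O3: 16.61·0.9960 + 73.69·0.003000 = 16.76 pbw (target 16.76 pbw)
Glass mass check: total charge less LOI = 100.0 pbw (targets for the oxides total 100.0 pbw; against the stated basis, 100.0 pbw — rounding explains the deltas).
Whole-batch sum: Σ batch = 108.0 pbw; Σ batch·LOI gives LOI loss = 8.000 pbw; glass ÷ batch gives a yield of 92.59%.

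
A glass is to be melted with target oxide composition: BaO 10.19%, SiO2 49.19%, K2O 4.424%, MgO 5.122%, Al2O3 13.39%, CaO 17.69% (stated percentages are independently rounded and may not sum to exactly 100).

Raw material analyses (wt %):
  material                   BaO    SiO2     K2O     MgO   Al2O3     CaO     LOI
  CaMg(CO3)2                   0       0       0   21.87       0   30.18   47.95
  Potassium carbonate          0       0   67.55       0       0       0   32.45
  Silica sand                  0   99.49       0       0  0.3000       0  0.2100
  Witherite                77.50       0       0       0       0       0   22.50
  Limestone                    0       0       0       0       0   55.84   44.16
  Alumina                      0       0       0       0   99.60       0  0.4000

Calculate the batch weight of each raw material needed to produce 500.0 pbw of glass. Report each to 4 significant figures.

The whole derivation runs at full precision through the solve; working values appear, rounded to four significant figures, when written out; every reported figure is rounded just once — the derived quantities (totals, glass mass, six oxide percentages, LOI, the yield) are recomputed in full float precision from the batch weights on 500.0 pbw of glass, precisely as stated by the question or the answer.
The oxide mass targets at 500.0 pbw glass:
  BaO: 10.19% × 500.0 = 50.95 pbw
  SiO2: 49.19% × 500.0 = 246.0 pbw
  K2O: 4.424% × 500.0 = 22.12 pbw
  MgO: 5.122% × 500.0 = 25.61 pbw
  Al2O3: 13.39% × 500.0 = 66.95 pbw
  CaO: 17.69% × 500.0 = 88.45 pbw
Checking each oxide sum on the weights just shown, for the quoted basis mass (each sum matches its target mass given rounding of the digits):
  BaO: 65.74·0.7750 = 50.95 pbw (target 50.95 pbw)
  SiO2: 247.2·0.9949 = 245.9 pbw (target 246.0 pbw)
  K2O: 32.75·0.6755 = 22.12 pbw (target 22.12 pbw)
  MgO: 117.1·0.2187 = 25.61 pbw (target 25.61 pbw)
  Al2O3: 247.2·0.003000 + 66.47·0.9960 = 66.95 pbw (target 66.95 pbw)
  CaO: 117.1·0.3018 + 95.11·0.5584 = 88.45 pbw (target 88.45 pbw)
Glass mass check: total batch − LOI = 500.0 pbw (targets for the oxides total 500.0 pbw; against the stated basis, 500.0 pbw — rounding explains the deltas).
Whole-batch sum: Σ batch = 624.4 pbw; LOI removed, Σ of batch·LOI: 124.4 pbw; as yield: glass ÷ batch → 80.08%.

Batch per 500.0 pbw glass:
  CaMg(CO3)2: 117.1 pbw
  Potassium carbonate: 32.75 pbw
  Silica sand: 247.2 pbw
  Witherite: 65.74 pbw
  Limestone: 95.11 pbw
  Alumina: 66.47 pbw
Total batch = 624.4 pbw; LOI loss = 124.4 pbw; yield = 80.08%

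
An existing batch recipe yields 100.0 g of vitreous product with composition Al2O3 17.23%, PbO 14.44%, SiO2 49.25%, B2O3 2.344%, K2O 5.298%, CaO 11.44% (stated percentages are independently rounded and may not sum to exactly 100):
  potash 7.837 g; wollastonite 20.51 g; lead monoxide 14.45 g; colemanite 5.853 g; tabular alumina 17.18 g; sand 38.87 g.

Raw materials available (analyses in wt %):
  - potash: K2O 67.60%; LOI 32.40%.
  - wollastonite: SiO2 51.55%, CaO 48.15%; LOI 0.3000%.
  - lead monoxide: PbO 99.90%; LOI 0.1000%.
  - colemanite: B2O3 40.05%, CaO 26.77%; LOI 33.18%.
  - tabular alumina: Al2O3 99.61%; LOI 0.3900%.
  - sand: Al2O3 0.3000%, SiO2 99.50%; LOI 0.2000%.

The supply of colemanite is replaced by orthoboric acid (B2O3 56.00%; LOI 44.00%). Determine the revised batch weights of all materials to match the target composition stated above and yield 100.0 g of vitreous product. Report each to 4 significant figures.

Intermediates are printed rounded to four significant figures alongside each step. Every computation holds exact precision at all times — exactly one rounding lands on every reported number — derived quantities are computed at full float precision (glass mass, the totals, yield, the six compositions, ignition loss) starting from the weights per 100.0 g of glass, as quoted within the question or the answer.
Oxide-by-oxide targets in 100.0 g vitreous product:
  Al2O3: 17.23% × 100.0 = 17.23 g
  PbO: 14.44% × 100.0 = 14.44 g
  SiO2: 49.25% × 100.0 = 49.25 g
  B2O3: 2.344% × 100.0 = 2.344 g
  K2O: 5.298% × 100.0 = 5.298 g
  CaO: 11.44% × 100.0 = 11.44 g
Oxide-by-oxide audit on the weights just shown, under the basis named above (each sum matches its target mass modulo rounding of the values):
  Al2O3: 17.19·0.9961 + 37.19·0.003000 = 17.23 g (target 17.23 g)
  PbO: 14.45·0.9990 = 14.44 g (target 14.44 g)
  SiO2: 23.76·0.5155 + 37.19·0.9950 = 49.25 g (target 49.25 g)
  B2O3: 4.186·0.5600 = 2.344 g (target 2.344 g)
  K2O: 7.837·0.6760 = 5.298 g (target 5.298 g)
  CaO: 23.76·0.4815 = 11.44 g (target 11.44 g)
Glass-mass bookkeeping: the batch minus its LOI: 100.0 g (summing oxide targets gives 100.0 g; basis as stated: 100.0 g — any gap is answer rounding).
Total batch = Σ batch = 104.6 g; Σ batch·LOI gives LOI loss = 4.608 g; yield: glass divided by total = 95.60%.

Revised batch per 100.0 g vitreous product:
  potash: 7.837 g
  wollastonite: 23.76 g
  lead monoxide: 14.45 g
  orthoboric acid: 4.186 g
  tabular alumina: 17.19 g
  sand: 37.19 g
Total batch = 104.6 g; LOI loss = 4.608 g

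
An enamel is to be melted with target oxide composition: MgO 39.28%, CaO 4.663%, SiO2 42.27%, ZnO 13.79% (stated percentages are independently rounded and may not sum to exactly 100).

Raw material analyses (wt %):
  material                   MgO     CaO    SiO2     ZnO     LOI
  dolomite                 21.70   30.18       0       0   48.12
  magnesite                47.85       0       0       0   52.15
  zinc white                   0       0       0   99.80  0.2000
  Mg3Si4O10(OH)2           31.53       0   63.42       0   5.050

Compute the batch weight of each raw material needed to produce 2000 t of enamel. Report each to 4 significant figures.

Batch per 2000 t enamel:
  dolomite: 309.0 t
  magnesite: 623.3 t
  zinc white: 276.4 t
  Mg3Si4O10(OH)2: 1333 t
Total batch = 2542 t; LOI loss = 541.6 t; yield = 78.69%

In-progress results appear, rounded to 4 significant figures, as written. All internal work holds full float precision through the solve; exactly one rounding goes into each reported number; the derived quantities (ignition loss, four oxide percentages, net glass mass, totals, the yield) are re-derived starting from the weights per 2000 t of glass at exact precision exactly as printed in problem or answer.
The oxide mass targets at 2000 t enamel:
  MgO: 39.28% × 2000 = 785.6 t
  CaO: 4.663% × 2000 = 93.26 t
  SiO2: 42.27% × 2000 = 845.4 t
  ZnO: 13.79% × 2000 = 275.8 t
Oxide-by-oxide audit applying the batch weights above, under the basis named above (each sum matches its target mass net of answer rounding effects):
  MgO: 309.0·0.2170 + 623.3·0.4785 + 1333·0.3153 = 785.6 t (target 785.6 t)
  CaO: 309.0·0.3018 = 93.26 t (target 93.26 t)
  SiO2: 1333·0.6342 = 845.4 t (target 845.4 t)
  ZnO: 276.4·0.9980 = 275.8 t (target 275.8 t)
The glass-mass cross-check: batch Σ − ignition loss = 2000 t (the targets, summed, come to 2000 t; basis as stated: 2000 t — a pure rounding effect).
Batch total: Σ batch = 2542 t; Σ batch·LOI gives LOI loss = 541.6 t; glass ÷ batch gives a yield of 78.69%.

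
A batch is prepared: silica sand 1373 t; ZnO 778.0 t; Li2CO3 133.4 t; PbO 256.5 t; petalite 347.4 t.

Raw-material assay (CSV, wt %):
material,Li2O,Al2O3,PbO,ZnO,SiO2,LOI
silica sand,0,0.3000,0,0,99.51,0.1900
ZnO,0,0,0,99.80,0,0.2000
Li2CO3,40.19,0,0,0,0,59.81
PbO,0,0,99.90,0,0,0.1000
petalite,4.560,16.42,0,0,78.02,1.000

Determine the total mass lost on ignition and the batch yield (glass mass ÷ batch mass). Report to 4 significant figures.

Working values are shown, rounded to 4 significant digits, in the working; full float precision is kept at each step — each reported number receives exactly one rounding — all derived quantities, which include ignition loss, totals, net glass mass, the yield, the five compositions, are rebuilt at full precision, exactly as printed in the problem or the answer, from the batch weights on 2801 t of glass.
Ignition loss by material:
  silica sand: 1373 × 0.001900 = 2.609 t
  ZnO: 778.0 × 0.002000 = 1.556 t
  Li2CO3: 133.4 × 0.5981 = 79.79 t
  PbO: 256.5 × 0.001000 = 0.2565 t
  petalite: 347.4 × 0.01000 = 3.474 t
Total LOI = 87.68 t
Glass = batch − LOI = 2888 − 87.68 = 2801 t

LOI loss = 87.68 t; glass = 2801 t; yield = 96.96%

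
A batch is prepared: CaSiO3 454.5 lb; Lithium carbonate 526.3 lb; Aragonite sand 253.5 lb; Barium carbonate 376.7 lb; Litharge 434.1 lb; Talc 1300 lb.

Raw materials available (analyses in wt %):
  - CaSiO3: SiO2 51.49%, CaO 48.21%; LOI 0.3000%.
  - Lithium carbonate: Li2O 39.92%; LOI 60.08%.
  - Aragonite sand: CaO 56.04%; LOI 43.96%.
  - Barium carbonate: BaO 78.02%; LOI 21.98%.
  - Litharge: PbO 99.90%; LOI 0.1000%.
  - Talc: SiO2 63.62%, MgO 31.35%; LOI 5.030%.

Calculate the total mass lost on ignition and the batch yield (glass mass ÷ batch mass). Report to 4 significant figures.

Each numeric step holds full float precision in every operation — values along the way are displayed (rounded to four significant figures) as written — a single rounding finalizes each reported number. All derived quantities are computed at exact precision (totals, yield, net glass mass, ignition loss, six oxide percentages) using the weight values at 2767 lb of glass as set out in either problem or answer.
Loss on ignition, line by line:
  CaSiO3: 454.5 × 0.003000 = 1.363 lb
  Lithium carbonate: 526.3 × 0.6008 = 316.2 lb
  Aragonite sand: 253.5 × 0.4396 = 111.4 lb
  Barium carbonate: 376.7 × 0.2198 = 82.80 lb
  Litharge: 434.1 × 0.001000 = 0.4341 lb
  Talc: 1300 × 0.05030 = 65.39 lb
Total LOI = 577.6 lb
Glass = batch − LOI = 3345 − 577.6 = 2767 lb

LOI loss = 577.6 lb; glass = 2767 lb; yield = 82.73%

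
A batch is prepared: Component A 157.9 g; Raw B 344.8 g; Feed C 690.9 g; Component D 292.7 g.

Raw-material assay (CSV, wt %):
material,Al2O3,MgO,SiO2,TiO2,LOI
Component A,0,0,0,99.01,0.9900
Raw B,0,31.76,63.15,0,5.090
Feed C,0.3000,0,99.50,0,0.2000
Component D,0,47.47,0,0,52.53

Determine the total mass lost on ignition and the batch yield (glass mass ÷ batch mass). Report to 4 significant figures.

LOI loss = 174.3 g; glass = 1312 g; yield = 88.28%

Values along the way are shown (rounded to 4 significant digits) as written. Each numeric step maintains full float precision through every step; each reported result undergoes a single rounding; the derived quantities, including four oxide percentages, totals, yield, glass mass, ignition loss, are carried starting from the weights on 1312 g of glass at full precision, precisely as stated by problem or answer.
Each material's LOI contribution:
  Component A: 157.9 × 0.009900 = 1.563 g
  Raw B: 344.8 × 0.05090 = 17.55 g
  Feed C: 690.9 × 0.002000 = 1.382 g
  Component D: 292.7 × 0.5253 = 153.8 g
Total LOI = 174.3 g
Glass = batch − LOI = 1486 − 174.3 = 1312 g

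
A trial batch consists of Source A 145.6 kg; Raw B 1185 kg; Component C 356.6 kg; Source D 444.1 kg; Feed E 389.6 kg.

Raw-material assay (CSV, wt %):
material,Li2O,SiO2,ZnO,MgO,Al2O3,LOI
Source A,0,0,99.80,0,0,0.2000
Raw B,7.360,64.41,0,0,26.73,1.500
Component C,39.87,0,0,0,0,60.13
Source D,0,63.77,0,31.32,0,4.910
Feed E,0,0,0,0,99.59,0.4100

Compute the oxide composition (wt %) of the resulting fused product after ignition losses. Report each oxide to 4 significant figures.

Glass mass = 2265 kg (batch 2521 − LOI 255.9).
Composition: Li2O 10.13%, SiO2 46.20%, ZnO 6.415%, MgO 6.141%, Al2O3 31.11%

Working values are displayed, rounded to 4 significant digits, as written. All arithmetic runs at exact precision in all steps. A single rounding yields every reported result; all derived quantities (the yield, net glass mass, totals, ignition loss, the five compositions) are recomputed from the batch weights for 2265 kg of glass in exact precision as written in the problem or answer text.
Oxide masses out of the charge:
  Li2O: 1185·0.07360 + 356.6·0.3987 = 229.4 kg
  SiO2: 1185·0.6441 + 444.1·0.6377 = 1046 kg
  ZnO: 145.6·0.9980 = 145.3 kg
  MgO: 444.1·0.3132 = 139.1 kg
  Al2O3: 1185·0.2673 + 389.6·0.9959 = 704.8 kg
LOI: 145.6·0.002000 + 1185·0.01500 + 356.6·0.6013 + 444.1·0.04910 + 389.6·0.004100 = 255.9 kg
Net of LOI, the glass mass = 2521 − 255.9 = 2265 kg (the oxide masses sum to this)
wt %: oxide over glass, times 100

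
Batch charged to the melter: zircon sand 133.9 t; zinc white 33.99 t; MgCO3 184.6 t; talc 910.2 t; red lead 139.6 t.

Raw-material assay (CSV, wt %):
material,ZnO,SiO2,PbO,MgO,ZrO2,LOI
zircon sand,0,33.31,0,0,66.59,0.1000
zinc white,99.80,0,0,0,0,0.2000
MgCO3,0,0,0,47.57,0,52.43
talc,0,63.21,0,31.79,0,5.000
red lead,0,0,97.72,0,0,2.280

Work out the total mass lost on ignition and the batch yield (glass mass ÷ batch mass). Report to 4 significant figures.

Values along the way are shown rounded to four significant digits between the steps; every computation holds exact precision in all steps; a single rounding produces every reported value; the derived quantities are re-derived at full float precision (yield, ignition loss, the totals, net glass mass, the five compositions) using the weight values on 1257 t of glass, exactly as shown in either problem or answer.
Ignition loss by material:
  zircon sand: 133.9 × 0.001000 = 0.1339 t
  zinc white: 33.99 × 0.002000 = 0.06798 t
  MgCO3: 184.6 × 0.5243 = 96.79 t
  talc: 910.2 × 0.05000 = 45.51 t
  red lead: 139.6 × 0.02280 = 3.183 t
Total LOI = 145.7 t
Glass = batch − LOI = 1402 − 145.7 = 1257 t

LOI loss = 145.7 t; glass = 1257 t; yield = 89.61%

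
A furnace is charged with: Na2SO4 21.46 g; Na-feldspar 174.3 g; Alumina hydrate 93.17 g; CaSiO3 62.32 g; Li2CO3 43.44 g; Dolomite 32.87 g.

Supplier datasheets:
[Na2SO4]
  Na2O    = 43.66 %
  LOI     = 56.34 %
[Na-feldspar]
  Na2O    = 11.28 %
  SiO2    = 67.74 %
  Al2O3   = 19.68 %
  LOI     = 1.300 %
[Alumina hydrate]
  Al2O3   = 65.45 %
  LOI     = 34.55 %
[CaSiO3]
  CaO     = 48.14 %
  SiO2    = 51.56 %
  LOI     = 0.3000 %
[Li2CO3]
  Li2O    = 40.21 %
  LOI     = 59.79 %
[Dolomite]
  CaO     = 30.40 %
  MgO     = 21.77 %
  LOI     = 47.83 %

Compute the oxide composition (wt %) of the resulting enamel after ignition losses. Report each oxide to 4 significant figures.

Glass mass = 339.1 g (batch 427.6 − LOI 88.43).
Composition: CaO 11.79%, MgO 2.110%, Na2O 8.560%, Li2O 5.151%, SiO2 44.29%, Al2O3 28.10%

Mid-chain values are printed with 4-significant-figure rounding when written out. Every computation runs at exact precision through the solve; every reported number is rounded only once. Derived quantities, including ignition loss, yield, glass mass, the six compositions, the totals, are recomputed using the weight values on 339.1 g of glass in full float precision as given in either problem or answer.
What the batch supplies per oxide:
  CaO: 62.32·0.4814 + 32.87·0.3040 = 39.99 g
  MgO: 32.87·0.2177 = 7.156 g
  Na2O: 21.46·0.4366 + 174.3·0.1128 = 29.03 g
  Li2O: 43.44·0.4021 = 17.47 g
  SiO2: 174.3·0.6774 + 62.32·0.5156 = 150.2 g
  Al2O3: 174.3·0.1968 + 93.17·0.6545 = 95.28 g
LOI: 21.46·0.5634 + 174.3·0.01300 + 93.17·0.3455 + 62.32·0.003000 + 43.44·0.5979 + 32.87·0.4783 = 88.43 g
Resulting glass, batch − LOI: 427.6 − 88.43 = 339.1 g (= the summed oxide contributions)
wt % = 100 × oxide mass / glass mass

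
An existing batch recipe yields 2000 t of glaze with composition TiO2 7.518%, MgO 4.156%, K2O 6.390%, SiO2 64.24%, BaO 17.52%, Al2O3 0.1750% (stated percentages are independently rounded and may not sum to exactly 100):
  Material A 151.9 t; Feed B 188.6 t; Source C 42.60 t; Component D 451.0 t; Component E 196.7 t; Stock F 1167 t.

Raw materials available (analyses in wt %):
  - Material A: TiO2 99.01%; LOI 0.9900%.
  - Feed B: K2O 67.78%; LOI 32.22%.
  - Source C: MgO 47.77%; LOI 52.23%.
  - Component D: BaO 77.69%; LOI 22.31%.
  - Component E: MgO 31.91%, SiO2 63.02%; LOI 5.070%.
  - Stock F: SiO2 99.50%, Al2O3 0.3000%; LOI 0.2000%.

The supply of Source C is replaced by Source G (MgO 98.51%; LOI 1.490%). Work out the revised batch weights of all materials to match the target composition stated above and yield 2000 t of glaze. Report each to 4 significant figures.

Values along the way appear rounded to 4 significant figures in the printout; the working math runs at exact precision in every operation — a single rounding finalizes every reported value — the derived quantities are recomputed in full float precision (yield, six oxide percentages, the totals, LOI, glass mass) from the batch weights for 2000 t of glass as they appear in the problem or the answer.
Per-oxide target masses for 2000 t glaze:
  TiO2: 7.518% × 2000 = 150.4 t
  MgO: 4.156% × 2000 = 83.12 t
  K2O: 6.390% × 2000 = 127.8 t
  SiO2: 64.24% × 2000 = 1285 t
  BaO: 17.52% × 2000 = 350.4 t
  Al2O3: 0.1750% × 2000 = 3.500 t
Verifying the oxide balance with the batch weights as given, on the stated basis (delivered sums recover each target within answer rounding):
  TiO2: 151.9·0.9901 = 150.4 t (target 150.4 t)
  MgO: 20.66·0.9851 + 196.7·0.3191 = 83.12 t (target 83.12 t)
  K2O: 188.6·0.6778 = 127.8 t (target 127.8 t)
  SiO2: 196.7·0.6302 + 1167·0.9950 = 1285 t (target 1285 t)
  BaO: 451.0·0.7769 = 350.4 t (target 350.4 t)
  Al2O3: 1167·0.003000 = 3.501 t (target 3.500 t)
The glass-mass cross-check: batch Σ − ignition loss = 2000 t (oxide target masses add up to 2000 t; versus the stated basis of 2000 t — differing by rounding only).
Whole-batch sum: Σ batch = 2176 t; LOI loss = Σ batch·LOI = 175.5 t; glass ÷ batch gives a yield of 91.93%.

Revised batch per 2000 t glaze:
  Material A: 151.9 t
  Feed B: 188.6 t
  Source G: 20.66 t
  Component D: 451.0 t
  Component E: 196.7 t
  Stock F: 1167 t
Total batch = 2176 t; LOI loss = 175.5 t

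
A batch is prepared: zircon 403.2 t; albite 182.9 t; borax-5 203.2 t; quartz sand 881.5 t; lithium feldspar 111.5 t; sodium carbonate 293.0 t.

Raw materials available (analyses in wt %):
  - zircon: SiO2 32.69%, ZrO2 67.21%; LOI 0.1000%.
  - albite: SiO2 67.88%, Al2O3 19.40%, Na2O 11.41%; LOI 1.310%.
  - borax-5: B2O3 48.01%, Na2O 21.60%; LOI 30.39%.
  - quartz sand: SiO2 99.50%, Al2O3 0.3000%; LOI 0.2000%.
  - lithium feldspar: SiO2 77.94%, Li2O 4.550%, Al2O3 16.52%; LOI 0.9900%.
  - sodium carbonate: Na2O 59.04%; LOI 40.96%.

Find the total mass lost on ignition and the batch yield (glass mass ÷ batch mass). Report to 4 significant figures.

LOI loss = 187.4 t; glass = 1888 t; yield = 90.97%

The working math holds full precision all the way through; mid-chain values are displayed rounded to four significant figures when written out. Every reported number takes just one rounding — derived quantities are rebuilt from the batch weights for 1888 t of glass at full float precision (yield, the six compositions, net glass mass, totals, ignition loss) precisely as stated by question or answer.
Ignition loss by material:
  zircon: 403.2 × 0.001000 = 0.4032 t
  albite: 182.9 × 0.01310 = 2.396 t
  borax-5: 203.2 × 0.3039 = 61.75 t
  quartz sand: 881.5 × 0.002000 = 1.763 t
  lithium feldspar: 111.5 × 0.009900 = 1.104 t
  sodium carbonate: 293.0 × 0.4096 = 120.0 t
Total LOI = 187.4 t
Glass = batch − LOI = 2075 − 187.4 = 1888 t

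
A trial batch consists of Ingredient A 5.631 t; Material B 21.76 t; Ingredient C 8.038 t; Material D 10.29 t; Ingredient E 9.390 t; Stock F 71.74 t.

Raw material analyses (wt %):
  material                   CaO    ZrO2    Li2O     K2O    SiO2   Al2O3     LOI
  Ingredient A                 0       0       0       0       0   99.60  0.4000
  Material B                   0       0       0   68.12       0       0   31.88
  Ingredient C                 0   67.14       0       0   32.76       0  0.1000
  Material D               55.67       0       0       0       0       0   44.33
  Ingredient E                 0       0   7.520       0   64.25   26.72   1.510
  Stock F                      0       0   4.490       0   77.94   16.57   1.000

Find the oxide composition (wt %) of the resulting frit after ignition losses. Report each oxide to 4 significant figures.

Glass mass = 114.5 t (batch 126.8 − LOI 12.39).
Composition: CaO 5.005%, ZrO2 4.715%, Li2O 3.431%, K2O 12.95%, SiO2 56.42%, Al2O3 17.48%

Rounding to 4 significant digits extends to each mid-chain value as printed. All internal work maintains full float precision from start to finish — each reported number is rounded just once — all derived quantities are re-derived using the weight values per 114.5 t of glass at full precision (totals, the yield, net glass mass, ignition loss, six oxide percentages) as they appear in question or answer.
Mass of each oxide from the mix:
  CaO: 10.29·0.5567 = 5.728 t
  ZrO2: 8.038·0.6714 = 5.397 t
  Li2O: 9.390·0.07520 + 71.74·0.04490 = 3.927 t
  K2O: 21.76·0.6812 = 14.82 t
  SiO2: 8.038·0.3276 + 9.390·0.6425 + 71.74·0.7794 = 64.58 t
  Al2O3: 5.631·0.9960 + 9.390·0.2672 + 71.74·0.1657 = 20.00 t
LOI: 5.631·0.004000 + 21.76·0.3188 + 8.038·0.001000 + 10.29·0.4433 + 9.390·0.01510 + 71.74·0.01000 = 12.39 t
Resulting glass, batch − LOI: 126.8 − 12.39 = 114.5 t (matching Σ of the oxides)
each oxide over glass, ×100, is wt %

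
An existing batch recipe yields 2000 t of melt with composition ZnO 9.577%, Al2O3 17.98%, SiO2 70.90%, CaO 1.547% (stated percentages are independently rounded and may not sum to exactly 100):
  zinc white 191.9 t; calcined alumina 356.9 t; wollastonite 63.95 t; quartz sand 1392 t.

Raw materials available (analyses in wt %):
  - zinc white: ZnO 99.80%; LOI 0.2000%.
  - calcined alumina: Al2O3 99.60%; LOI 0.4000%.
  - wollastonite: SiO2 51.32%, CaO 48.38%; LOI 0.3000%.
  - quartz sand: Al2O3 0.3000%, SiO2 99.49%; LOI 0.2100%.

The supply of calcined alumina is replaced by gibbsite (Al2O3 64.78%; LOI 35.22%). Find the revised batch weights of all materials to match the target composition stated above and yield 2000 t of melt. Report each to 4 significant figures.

Values along the way are printed with 4-significant-figure rounding when written out — each numeric step holds full precision all the way through; each reported result is rounded a single time — derived quantities, which include ignition loss, totals, yield, four oxide percentages, glass mass, are recomputed at full precision, as given in question or answer, starting from the weights per 2000 t of glass.
Target masses of each oxide per 2000 t melt:
  ZnO: 9.577% × 2000 = 191.5 t
  Al2O3: 17.98% × 2000 = 359.6 t
  SiO2: 70.90% × 2000 = 1418 t
  CaO: 1.547% × 2000 = 30.94 t
Per-oxide balance check per the reported batch figures, under the basis named above (oxide sums agree with the targets modulo rounding of the values):
  ZnO: 191.9·0.9980 = 191.5 t (target 191.5 t)
  Al2O3: 548.7·0.6478 + 1392·0.003000 = 359.6 t (target 359.6 t)
  SiO2: 63.95·0.5132 + 1392·0.9949 = 1418 t (target 1418 t)
  CaO: 63.95·0.4838 = 30.94 t (target 30.94 t)
Glass-mass sanity pass: whole batch net of LOI = 2000 t (per-oxide target masses sum to 2000 t; basis as stated: 2000 t — any gap is answer rounding).
Adding the batch up: Σ batch = 2197 t; ignition loss, Σ(batch × LOI) = 196.8 t; yield: glass divided by total = 91.04%.

Revised batch per 2000 t melt:
  zinc white: 191.9 t
  gibbsite: 548.7 t
  wollastonite: 63.95 t
  quartz sand: 1392 t
Total batch = 2197 t; LOI loss = 196.8 t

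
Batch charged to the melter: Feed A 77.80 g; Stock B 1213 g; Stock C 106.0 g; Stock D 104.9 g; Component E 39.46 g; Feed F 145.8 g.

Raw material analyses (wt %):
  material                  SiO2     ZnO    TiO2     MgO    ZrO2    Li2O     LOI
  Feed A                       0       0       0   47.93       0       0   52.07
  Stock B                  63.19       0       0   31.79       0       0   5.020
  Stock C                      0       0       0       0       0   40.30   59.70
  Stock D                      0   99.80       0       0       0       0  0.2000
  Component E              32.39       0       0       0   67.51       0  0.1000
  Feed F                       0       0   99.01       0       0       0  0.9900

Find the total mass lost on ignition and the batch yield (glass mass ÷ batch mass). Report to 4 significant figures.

LOI loss = 166.4 g; glass = 1521 g; yield = 90.14%

Working values appear rounded off to 4 significant figures when written out; all internal work keeps full precision in every operation. Exactly one rounding is applied to every reported figure. All derived quantities (the totals, ignition loss, yield, six oxide percentages, glass mass) are re-derived at full precision from the weighed amounts at 1521 g of glass as given in the problem or answer text.
Per-material ignition loss:
  Feed A: 77.80 × 0.5207 = 40.51 g
  Stock B: 1213 × 0.05020 = 60.89 g
  Stock C: 106.0 × 0.5970 = 63.28 g
  Stock D: 104.9 × 0.002000 = 0.2098 g
  Component E: 39.46 × 0.001000 = 0.03946 g
  Feed F: 145.8 × 0.009900 = 1.443 g
Total LOI = 166.4 g
Glass = batch − LOI = 1687 − 166.4 = 1521 g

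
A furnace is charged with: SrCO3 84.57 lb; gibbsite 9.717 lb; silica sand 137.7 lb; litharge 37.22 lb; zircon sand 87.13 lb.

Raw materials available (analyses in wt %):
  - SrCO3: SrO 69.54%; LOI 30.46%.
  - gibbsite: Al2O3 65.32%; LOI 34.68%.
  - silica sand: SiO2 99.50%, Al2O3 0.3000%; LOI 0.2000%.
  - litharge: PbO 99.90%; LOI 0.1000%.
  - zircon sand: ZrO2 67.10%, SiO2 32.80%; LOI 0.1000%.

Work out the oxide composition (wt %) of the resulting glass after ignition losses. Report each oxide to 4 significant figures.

Intermediates are shown, with 4-significant-figure rounding, in the printout — exact precision is maintained in all steps — each reported number takes a single rounding; derived quantities (totals, glass mass, LOI, yield, five oxide percentages) are computed at exact precision using the weight values at 326.8 lb of glass, as written in the problem or the answer.
What the batch supplies per oxide:
  SrO: 84.57·0.6954 = 58.81 lb
  ZrO2: 87.13·0.6710 = 58.46 lb
  SiO2: 137.7·0.9950 + 87.13·0.3280 = 165.6 lb
  PbO: 37.22·0.9990 = 37.18 lb
  Al2O3: 9.717·0.6532 + 137.7·0.003000 = 6.760 lb
LOI: 84.57·0.3046 + 9.717·0.3468 + 137.7·0.002000 + 37.22·0.001000 + 87.13·0.001000 = 29.53 lb
batch − LOI leaves glass = 356.3 − 29.53 = 326.8 lb (the oxide masses sum to this)
wt % = 100 × oxide mass / glass mass

Glass mass = 326.8 lb (batch 356.3 − LOI 29.53).
Composition: SrO 18.00%, ZrO2 17.89%, SiO2 50.67%, PbO 11.38%, Al2O3 2.069%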